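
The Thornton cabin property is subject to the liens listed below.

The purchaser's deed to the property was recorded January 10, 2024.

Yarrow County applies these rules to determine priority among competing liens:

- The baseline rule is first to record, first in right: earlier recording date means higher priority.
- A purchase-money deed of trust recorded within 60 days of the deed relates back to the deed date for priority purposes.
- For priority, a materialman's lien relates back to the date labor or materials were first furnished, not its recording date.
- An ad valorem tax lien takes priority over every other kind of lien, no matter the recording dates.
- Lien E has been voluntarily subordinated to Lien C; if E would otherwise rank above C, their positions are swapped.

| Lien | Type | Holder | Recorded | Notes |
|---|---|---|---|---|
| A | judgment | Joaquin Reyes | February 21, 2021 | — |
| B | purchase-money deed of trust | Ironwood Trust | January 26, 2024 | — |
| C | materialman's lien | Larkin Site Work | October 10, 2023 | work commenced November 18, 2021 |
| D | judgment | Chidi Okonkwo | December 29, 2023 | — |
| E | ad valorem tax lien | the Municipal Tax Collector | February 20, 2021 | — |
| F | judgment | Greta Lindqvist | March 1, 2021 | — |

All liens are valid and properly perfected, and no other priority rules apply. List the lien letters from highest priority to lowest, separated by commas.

Effective dates: B's effective date is the deed date, January 10, 2024; C's effective date is November 18, 2021, when work began.
As an ad valorem tax lien, E is senior to every other lien.
Among the remaining liens, by effective date: A (February 21, 2021), F (March 1, 2021), C (November 18, 2021), D (December 29, 2023), B (January 10, 2024).
The subordination applies — E was senior to C — so E and C swap.

C, A, F, E, D, B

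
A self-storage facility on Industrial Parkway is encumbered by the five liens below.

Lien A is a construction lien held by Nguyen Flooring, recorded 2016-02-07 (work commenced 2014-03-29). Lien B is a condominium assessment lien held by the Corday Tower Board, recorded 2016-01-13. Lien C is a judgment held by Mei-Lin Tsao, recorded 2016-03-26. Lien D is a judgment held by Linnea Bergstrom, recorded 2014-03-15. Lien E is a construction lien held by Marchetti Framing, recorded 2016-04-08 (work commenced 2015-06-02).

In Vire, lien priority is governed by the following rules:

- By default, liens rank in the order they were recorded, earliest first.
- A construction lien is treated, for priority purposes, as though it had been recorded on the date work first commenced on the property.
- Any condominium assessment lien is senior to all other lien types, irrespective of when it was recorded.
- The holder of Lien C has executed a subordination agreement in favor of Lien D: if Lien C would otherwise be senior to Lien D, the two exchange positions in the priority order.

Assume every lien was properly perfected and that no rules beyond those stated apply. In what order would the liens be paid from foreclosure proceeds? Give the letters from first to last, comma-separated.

B, D, A, E, C

Effective dates: A's effective date is 2014-03-29, when work began; E relates back to 2015-06-02 (work commenced).
B, as a condominium assessment lien, has superpriority and ranks first.
The other liens, earliest effective date first: D (2014-03-15), A (2014-03-29), E (2015-06-02), C (2016-03-26).
Since C is not senior to D, the subordination leaves the order unchanged.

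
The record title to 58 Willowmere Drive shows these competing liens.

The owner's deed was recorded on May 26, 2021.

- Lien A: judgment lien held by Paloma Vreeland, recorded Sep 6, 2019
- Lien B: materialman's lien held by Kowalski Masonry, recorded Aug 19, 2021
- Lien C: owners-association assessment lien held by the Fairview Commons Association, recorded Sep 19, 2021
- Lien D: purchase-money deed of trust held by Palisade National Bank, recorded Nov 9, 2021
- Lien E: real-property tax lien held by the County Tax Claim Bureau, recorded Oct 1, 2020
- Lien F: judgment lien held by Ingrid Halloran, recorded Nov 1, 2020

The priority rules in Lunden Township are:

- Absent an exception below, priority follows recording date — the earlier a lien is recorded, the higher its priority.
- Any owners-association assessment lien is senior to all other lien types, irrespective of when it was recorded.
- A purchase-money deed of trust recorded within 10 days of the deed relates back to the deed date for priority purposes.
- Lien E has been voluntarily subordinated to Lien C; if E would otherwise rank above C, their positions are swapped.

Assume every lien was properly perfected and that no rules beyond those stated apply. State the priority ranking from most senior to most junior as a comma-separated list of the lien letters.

Effective dates: D missed the 10-day window (167 days after the deed), so its recording date stands.
C, as an owners-association assessment lien, has superpriority and ranks first.
Among the remaining liens, by effective date: A (Sep 6, 2019), E (Oct 1, 2020), F (Nov 1, 2020), B (Aug 19, 2021), D (Nov 9, 2021).
E is already junior to C, so the subordination agreement changes nothing.

C, A, E, F, B, D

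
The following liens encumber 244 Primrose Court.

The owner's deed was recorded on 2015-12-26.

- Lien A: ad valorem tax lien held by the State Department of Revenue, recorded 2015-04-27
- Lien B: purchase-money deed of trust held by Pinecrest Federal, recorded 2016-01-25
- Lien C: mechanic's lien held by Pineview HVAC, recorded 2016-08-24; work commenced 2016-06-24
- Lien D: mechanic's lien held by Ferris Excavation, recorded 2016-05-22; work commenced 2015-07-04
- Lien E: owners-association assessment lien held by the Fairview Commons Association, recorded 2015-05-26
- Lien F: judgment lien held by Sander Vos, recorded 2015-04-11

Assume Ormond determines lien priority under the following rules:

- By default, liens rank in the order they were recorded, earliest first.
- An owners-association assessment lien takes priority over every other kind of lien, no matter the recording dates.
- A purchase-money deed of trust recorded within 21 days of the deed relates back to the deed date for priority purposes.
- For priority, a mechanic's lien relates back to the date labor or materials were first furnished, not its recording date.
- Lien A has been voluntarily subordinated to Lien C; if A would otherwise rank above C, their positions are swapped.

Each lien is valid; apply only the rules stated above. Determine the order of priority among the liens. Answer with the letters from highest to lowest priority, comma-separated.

Effective dates after the stated exceptions: B missed the 21-day window (30 days after the deed), so its recording date stands; C relates back to 2016-06-24 (work commenced); D is treated as recorded 2015-07-04, the work-commencement date.
E, as an owners-association assessment lien, has superpriority and ranks first.
Remaining liens by effective date: F (2015-04-11), A (2015-04-27), D (2015-07-04), B (2016-01-25), C (2016-06-24).
A would otherwise be senior to C, so under the subordination agreement A and C exchange positions.

E, F, C, D, B, A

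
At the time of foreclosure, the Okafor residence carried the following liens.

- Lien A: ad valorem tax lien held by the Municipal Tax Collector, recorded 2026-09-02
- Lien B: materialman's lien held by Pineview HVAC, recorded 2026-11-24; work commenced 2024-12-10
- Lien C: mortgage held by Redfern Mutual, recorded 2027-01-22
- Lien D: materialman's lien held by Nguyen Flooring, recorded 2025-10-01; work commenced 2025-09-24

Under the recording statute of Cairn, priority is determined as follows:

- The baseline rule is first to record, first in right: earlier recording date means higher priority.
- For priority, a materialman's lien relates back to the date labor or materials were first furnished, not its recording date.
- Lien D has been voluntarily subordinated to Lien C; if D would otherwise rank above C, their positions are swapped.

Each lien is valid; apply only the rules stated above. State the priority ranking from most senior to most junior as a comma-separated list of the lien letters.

B, C, A, D

Effective dates: B's effective date is 2024-12-10, when work began; D is treated as recorded 2025-09-24, the work-commencement date.
By effective date: B (2024-12-10), D (2025-09-24), A (2026-09-02), C (2027-01-22).
Because D would otherwise rank above C, the subordination swaps them.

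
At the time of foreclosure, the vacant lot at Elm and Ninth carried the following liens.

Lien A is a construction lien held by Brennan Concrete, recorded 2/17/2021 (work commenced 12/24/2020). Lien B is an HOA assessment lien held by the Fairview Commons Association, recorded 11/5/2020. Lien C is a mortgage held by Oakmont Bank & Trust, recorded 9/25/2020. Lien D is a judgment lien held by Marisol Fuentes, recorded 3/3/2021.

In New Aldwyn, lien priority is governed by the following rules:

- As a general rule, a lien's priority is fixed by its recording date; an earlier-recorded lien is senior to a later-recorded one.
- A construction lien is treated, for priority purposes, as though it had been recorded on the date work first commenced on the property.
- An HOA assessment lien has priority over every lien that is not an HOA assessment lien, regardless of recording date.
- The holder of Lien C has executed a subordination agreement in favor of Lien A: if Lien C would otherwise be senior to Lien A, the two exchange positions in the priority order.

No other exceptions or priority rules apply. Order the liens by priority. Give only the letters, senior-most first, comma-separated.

B, A, C, D

First, effective dates: A is treated as recorded 12/24/2020, the work-commencement date.
B, as an HOA assessment lien, has superpriority and ranks first.
Remaining liens by effective date: C (9/25/2020), A (12/24/2020), D (3/3/2021).
Because C would otherwise rank above A, the subordination swaps them.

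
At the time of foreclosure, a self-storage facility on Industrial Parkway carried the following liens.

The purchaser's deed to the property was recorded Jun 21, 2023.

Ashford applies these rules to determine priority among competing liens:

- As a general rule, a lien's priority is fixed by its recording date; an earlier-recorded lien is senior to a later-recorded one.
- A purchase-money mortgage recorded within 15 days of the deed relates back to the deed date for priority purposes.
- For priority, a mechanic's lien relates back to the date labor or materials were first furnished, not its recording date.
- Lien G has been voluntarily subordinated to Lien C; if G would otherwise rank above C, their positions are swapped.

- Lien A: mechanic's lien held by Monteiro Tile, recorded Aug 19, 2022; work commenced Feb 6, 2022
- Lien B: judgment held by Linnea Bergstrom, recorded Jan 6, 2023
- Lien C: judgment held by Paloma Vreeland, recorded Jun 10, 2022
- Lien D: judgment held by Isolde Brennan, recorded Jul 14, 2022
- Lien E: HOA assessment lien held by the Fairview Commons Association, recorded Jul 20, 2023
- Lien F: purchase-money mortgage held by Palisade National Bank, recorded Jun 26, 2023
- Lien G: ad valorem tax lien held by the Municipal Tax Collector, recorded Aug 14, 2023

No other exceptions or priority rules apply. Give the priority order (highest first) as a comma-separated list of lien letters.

Effective dates after the stated exceptions: A's effective date is Feb 6, 2022, when work began; F relates back to the deed date Jun 21, 2023.
Ordering by effective date: A (Feb 6, 2022), C (Jun 10, 2022), D (Jul 14, 2022), B (Jan 6, 2023), F (Jun 21, 2023), E (Jul 20, 2023), G (Aug 14, 2023).
Since G is not senior to C, the subordination leaves the order unchanged.

A, C, D, B, F, E, G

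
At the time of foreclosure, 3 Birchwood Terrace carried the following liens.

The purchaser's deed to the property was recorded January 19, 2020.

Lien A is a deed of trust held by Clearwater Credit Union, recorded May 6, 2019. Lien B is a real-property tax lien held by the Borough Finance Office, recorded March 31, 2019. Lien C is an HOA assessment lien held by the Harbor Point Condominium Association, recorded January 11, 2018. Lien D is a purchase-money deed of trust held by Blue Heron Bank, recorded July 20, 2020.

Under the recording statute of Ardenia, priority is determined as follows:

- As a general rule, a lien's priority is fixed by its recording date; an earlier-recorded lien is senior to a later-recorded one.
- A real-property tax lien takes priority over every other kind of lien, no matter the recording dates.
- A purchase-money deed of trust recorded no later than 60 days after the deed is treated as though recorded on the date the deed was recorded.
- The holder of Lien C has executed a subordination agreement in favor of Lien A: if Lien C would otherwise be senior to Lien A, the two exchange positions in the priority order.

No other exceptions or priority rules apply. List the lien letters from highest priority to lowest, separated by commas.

Effective dates after the stated exceptions: D was recorded 183 days after the deed — beyond 60 days — so no relation-back applies.
B is a real-property tax lien and takes priority over every other lien.
Ordering the rest by effective date: C (January 11, 2018), A (May 6, 2019), D (July 20, 2020).
C is senior to A before the subordination, so the two trade places.

B, A, C, D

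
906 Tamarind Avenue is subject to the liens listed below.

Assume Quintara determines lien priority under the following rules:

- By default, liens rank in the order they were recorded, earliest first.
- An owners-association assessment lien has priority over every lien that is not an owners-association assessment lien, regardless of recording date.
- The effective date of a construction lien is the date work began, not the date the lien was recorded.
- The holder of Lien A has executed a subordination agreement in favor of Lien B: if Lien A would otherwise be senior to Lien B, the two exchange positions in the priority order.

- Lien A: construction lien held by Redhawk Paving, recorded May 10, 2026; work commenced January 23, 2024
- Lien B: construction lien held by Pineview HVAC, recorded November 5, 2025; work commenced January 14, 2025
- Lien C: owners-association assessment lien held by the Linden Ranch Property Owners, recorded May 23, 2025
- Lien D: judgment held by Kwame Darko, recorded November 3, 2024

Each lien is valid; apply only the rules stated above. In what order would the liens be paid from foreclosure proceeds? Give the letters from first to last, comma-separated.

Adjusting effective dates: A relates back to January 23, 2024 (work commenced); B is treated as recorded January 14, 2025, the work-commencement date.
C is an owners-association assessment lien, so it outranks all other liens regardless of date.
The other liens, earliest effective date first: A (January 23, 2024), D (November 3, 2024), B (January 14, 2025).
A is senior to B before the subordination, so the two trade places.

C, B, D, A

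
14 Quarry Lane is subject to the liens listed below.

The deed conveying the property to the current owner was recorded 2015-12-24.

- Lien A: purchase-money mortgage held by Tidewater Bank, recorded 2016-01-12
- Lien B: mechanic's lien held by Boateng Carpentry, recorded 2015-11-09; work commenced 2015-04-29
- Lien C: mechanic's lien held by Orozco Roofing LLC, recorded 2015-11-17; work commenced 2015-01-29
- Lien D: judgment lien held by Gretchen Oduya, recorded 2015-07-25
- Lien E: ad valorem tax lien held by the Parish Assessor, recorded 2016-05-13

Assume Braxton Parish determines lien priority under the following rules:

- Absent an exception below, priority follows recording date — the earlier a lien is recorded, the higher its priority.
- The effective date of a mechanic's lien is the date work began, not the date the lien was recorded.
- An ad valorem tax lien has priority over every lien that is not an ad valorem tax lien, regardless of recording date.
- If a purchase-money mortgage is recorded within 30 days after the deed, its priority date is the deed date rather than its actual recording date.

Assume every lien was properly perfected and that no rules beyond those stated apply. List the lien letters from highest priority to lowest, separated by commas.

Adjusting effective dates: A relates back to the deed date 2015-12-24; B's effective date is 2015-04-29, when work began; C is treated as recorded 2015-01-29, the work-commencement date.
E is an ad valorem tax lien, so it outranks all other liens regardless of date.
The other liens, earliest effective date first: C (2015-01-29), B (2015-04-29), D (2015-07-25), A (2015-12-24).

E, C, B, D, A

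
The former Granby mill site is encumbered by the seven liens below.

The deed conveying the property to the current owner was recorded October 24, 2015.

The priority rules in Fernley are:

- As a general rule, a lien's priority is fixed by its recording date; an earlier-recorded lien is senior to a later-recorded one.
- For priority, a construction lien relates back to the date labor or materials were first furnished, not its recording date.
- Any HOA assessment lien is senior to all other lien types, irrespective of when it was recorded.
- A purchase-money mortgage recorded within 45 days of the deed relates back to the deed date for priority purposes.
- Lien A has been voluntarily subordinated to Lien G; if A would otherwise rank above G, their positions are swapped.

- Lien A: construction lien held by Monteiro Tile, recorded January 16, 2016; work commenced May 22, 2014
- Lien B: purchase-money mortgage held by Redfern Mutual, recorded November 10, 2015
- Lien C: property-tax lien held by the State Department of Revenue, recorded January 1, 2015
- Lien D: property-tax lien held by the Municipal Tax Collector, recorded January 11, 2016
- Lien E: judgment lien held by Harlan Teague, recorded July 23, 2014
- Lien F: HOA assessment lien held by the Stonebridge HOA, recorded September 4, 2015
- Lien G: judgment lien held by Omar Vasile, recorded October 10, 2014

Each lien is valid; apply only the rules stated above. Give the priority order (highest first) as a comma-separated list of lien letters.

F, G, E, A, C, B, D

Effective dates: A is treated as recorded May 22, 2014, the work-commencement date; B was recorded within the 45-day window, so its effective date is the deed date October 24, 2015.
F, as an HOA assessment lien, has superpriority and ranks first.
The other liens, earliest effective date first: A (May 22, 2014), E (July 23, 2014), G (October 10, 2014), C (January 1, 2015), B (October 24, 2015), D (January 11, 2016).
A is senior to G before the subordination, so the two trade places.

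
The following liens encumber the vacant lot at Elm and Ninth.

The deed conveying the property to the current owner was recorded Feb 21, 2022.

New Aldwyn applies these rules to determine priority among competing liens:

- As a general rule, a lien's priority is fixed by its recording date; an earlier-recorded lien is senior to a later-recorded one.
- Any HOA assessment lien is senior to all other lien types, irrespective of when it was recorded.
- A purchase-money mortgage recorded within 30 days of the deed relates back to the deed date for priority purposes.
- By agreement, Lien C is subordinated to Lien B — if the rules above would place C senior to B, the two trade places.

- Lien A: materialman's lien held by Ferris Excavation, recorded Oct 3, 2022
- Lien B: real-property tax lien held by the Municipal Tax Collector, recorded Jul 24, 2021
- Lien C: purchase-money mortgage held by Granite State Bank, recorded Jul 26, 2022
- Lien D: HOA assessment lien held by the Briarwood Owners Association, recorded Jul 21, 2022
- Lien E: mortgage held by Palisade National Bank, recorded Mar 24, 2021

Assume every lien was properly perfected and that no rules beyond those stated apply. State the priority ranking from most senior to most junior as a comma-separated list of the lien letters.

Adjusting effective dates: C was recorded 155 days after the deed, outside the 30-day window, so it keeps its recording date.
As an HOA assessment lien, D is senior to every other lien.
Among the remaining liens, by effective date: E (Mar 24, 2021), B (Jul 24, 2021), C (Jul 26, 2022), A (Oct 3, 2022).
C already ranks below B; the subordination has no effect.

D, E, B, C, A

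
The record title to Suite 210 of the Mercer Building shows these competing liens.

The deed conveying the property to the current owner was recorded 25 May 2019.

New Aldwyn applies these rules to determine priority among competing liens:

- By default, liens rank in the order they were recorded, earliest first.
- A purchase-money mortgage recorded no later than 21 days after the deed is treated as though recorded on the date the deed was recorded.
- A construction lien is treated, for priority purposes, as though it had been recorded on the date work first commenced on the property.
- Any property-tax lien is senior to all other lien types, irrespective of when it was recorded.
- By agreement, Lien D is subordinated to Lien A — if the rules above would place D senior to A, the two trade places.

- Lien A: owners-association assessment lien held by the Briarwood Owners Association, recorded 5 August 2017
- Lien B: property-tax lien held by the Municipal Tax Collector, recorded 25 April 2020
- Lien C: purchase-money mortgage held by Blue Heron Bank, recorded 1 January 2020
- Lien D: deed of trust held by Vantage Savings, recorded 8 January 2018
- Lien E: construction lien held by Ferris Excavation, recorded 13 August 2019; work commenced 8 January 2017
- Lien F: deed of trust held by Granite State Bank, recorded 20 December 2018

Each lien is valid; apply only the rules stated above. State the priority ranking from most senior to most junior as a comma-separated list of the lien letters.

First, effective dates: C was recorded 221 days after the deed — beyond 21 days — so no relation-back applies; E relates back to 8 January 2017 (work commenced).
B is a property-tax lien and takes priority over every other lien.
Remaining liens by effective date: E (8 January 2017), A (5 August 2017), D (8 January 2018), F (20 December 2018), C (1 January 2020).
D already ranks below A; the subordination has no effect.

B, E, A, D, F, C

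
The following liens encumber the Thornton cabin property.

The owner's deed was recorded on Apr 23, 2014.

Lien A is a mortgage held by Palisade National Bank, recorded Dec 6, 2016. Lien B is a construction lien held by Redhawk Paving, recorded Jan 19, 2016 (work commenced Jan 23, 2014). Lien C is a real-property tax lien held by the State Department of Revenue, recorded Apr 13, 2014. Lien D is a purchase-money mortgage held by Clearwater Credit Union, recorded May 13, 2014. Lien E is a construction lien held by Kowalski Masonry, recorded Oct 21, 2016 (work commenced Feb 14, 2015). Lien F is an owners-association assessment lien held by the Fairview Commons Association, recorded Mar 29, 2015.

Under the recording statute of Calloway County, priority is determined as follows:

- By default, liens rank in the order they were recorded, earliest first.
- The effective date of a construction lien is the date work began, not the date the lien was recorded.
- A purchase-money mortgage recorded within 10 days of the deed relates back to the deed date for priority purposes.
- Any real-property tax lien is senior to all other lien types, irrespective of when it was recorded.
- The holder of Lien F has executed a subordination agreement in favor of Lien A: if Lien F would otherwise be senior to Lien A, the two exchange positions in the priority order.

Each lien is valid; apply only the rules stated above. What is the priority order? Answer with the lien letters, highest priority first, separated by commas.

Effective dates: B is treated as recorded Jan 23, 2014, the work-commencement date; D was recorded 20 days after the deed — beyond 10 days — so no relation-back applies; E is treated as recorded Feb 14, 2015, the work-commencement date.
C is a real-property tax lien and takes priority over every other lien.
The other liens, earliest effective date first: B (Jan 23, 2014), D (May 13, 2014), E (Feb 14, 2015), F (Mar 29, 2015), A (Dec 6, 2016).
The subordination applies — F was senior to A — so F and A swap.

C, B, D, E, A, F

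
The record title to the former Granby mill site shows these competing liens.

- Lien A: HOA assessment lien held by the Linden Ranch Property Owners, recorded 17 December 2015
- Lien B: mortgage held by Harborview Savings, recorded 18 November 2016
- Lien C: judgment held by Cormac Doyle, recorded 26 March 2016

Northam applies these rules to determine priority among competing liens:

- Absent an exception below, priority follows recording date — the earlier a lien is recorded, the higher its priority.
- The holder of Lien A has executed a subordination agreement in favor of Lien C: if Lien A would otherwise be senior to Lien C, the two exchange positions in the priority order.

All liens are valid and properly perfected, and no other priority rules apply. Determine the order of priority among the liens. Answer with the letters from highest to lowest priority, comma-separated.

C, A, B

Ordering by effective date: A (17 December 2015), C (26 March 2016), B (18 November 2016).
Because A would otherwise rank above C, the subordination swaps them.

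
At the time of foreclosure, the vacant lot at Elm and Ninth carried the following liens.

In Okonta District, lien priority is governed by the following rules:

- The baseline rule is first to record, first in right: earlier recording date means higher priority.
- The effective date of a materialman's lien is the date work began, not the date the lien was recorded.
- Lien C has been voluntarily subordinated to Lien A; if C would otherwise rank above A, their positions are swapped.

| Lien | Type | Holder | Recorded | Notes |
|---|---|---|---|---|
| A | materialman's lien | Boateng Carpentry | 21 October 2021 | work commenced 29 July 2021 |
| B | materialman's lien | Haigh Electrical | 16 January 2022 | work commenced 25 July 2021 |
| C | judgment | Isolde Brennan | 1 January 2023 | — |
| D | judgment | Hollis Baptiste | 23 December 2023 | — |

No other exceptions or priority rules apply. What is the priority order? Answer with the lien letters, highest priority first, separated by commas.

B, A, C, D

Adjusting effective dates: A is treated as recorded 29 July 2021, the work-commencement date; B's effective date is 25 July 2021, when work began.
By effective date: B (25 July 2021), A (29 July 2021), C (1 January 2023), D (23 December 2023).
Since C is not senior to A, the subordination leaves the order unchanged.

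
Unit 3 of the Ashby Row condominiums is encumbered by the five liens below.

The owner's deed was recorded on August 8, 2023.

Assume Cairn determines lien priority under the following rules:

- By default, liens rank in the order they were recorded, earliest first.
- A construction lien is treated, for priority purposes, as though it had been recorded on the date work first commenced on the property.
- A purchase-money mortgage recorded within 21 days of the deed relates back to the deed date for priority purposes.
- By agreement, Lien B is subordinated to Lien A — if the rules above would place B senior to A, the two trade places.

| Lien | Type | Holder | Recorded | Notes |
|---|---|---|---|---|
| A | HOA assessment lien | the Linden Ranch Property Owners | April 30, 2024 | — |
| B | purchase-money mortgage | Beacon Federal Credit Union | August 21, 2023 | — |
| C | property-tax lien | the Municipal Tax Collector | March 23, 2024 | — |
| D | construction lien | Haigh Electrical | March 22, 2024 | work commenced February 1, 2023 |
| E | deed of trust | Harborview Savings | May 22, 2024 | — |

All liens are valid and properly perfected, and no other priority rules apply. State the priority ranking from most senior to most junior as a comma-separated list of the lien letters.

D, A, C, B, E

Adjusting effective dates: B's effective date is the deed date, August 8, 2023; D's effective date is February 1, 2023, when work began.
Ordering by effective date: D (February 1, 2023), B (August 8, 2023), C (March 23, 2024), A (April 30, 2024), E (May 22, 2024).
B would otherwise be senior to A, so under the subordination agreement B and A exchange positions.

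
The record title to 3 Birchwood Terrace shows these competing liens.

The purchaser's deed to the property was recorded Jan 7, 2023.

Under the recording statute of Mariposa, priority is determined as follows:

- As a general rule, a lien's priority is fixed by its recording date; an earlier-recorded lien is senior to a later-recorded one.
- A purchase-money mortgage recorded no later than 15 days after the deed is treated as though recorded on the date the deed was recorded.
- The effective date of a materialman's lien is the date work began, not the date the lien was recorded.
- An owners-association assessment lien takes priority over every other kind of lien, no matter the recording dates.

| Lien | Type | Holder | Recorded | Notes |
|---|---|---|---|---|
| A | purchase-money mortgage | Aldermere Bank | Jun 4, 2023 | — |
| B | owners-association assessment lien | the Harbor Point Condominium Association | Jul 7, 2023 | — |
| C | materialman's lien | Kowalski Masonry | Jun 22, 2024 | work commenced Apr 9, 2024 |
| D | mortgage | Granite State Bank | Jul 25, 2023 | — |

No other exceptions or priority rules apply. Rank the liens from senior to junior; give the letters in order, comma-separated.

B, A, D, C

Effective dates after the stated exceptions: A was recorded 148 days after the deed — beyond 15 days — so no relation-back applies; C is treated as recorded Apr 9, 2024, the work-commencement date.
As an owners-association assessment lien, B is senior to every other lien.
Among the remaining liens, by effective date: A (Jun 4, 2023), D (Jul 25, 2023), C (Apr 9, 2024).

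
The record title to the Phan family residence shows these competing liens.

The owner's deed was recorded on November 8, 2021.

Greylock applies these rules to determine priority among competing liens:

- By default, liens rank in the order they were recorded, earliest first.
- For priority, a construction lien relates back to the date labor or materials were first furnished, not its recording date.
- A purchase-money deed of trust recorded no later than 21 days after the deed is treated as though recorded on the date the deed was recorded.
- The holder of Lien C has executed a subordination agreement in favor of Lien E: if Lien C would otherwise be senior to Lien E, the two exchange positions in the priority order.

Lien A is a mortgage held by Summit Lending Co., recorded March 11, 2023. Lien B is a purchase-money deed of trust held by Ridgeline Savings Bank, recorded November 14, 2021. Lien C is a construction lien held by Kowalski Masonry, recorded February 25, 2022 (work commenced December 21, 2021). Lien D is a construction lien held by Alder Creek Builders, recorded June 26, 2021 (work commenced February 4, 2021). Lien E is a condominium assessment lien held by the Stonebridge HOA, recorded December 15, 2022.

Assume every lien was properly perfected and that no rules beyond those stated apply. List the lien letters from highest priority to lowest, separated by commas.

Effective dates after the stated exceptions: B was recorded within the 21-day window, so its effective date is the deed date November 8, 2021; C relates back to December 21, 2021 (work commenced); D relates back to February 4, 2021 (work commenced).
Sorted by effective date: D (February 4, 2021), B (November 8, 2021), C (December 21, 2021), E (December 15, 2022), A (March 11, 2023).
The subordination applies — C was senior to E — so C and E swap.

D, B, E, C, A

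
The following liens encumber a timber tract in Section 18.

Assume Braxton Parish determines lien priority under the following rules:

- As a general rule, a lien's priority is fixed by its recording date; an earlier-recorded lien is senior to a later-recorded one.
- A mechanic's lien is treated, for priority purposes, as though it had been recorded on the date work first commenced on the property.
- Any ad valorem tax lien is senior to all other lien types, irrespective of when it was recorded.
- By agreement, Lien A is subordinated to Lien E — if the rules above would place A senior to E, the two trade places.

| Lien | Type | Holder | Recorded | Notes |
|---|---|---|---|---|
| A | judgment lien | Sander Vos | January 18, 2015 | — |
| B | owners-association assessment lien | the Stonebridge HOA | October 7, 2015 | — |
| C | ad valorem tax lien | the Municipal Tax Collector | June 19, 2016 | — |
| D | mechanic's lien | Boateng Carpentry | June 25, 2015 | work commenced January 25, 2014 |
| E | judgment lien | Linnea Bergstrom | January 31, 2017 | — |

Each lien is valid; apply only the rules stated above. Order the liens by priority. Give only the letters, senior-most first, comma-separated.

Adjusting effective dates: D is treated as recorded January 25, 2014, the work-commencement date.
C is an ad valorem tax lien, so it outranks all other liens regardless of date.
Ordering the rest by effective date: D (January 25, 2014), A (January 18, 2015), B (October 7, 2015), E (January 31, 2017).
Because A would otherwise rank above E, the subordination swaps them.

C, D, E, B, A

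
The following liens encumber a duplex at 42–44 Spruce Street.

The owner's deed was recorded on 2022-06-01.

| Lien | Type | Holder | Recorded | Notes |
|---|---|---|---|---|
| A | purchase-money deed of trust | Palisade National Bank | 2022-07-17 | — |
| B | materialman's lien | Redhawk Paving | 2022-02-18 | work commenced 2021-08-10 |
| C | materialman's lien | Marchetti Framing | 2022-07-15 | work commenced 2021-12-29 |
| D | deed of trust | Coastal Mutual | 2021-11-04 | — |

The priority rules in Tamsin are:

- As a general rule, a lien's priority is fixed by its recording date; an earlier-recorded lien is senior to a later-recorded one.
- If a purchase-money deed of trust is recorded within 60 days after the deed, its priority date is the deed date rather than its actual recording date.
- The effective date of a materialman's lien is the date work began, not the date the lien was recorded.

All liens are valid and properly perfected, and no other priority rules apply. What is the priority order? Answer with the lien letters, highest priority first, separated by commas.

Effective dates: A relates back to the deed date 2022-06-01; B is treated as recorded 2021-08-10, the work-commencement date; C is treated as recorded 2021-12-29, the work-commencement date.
By effective date, earliest first: B (2021-08-10), D (2021-11-04), C (2021-12-29), A (2022-06-01).

B, D, C, A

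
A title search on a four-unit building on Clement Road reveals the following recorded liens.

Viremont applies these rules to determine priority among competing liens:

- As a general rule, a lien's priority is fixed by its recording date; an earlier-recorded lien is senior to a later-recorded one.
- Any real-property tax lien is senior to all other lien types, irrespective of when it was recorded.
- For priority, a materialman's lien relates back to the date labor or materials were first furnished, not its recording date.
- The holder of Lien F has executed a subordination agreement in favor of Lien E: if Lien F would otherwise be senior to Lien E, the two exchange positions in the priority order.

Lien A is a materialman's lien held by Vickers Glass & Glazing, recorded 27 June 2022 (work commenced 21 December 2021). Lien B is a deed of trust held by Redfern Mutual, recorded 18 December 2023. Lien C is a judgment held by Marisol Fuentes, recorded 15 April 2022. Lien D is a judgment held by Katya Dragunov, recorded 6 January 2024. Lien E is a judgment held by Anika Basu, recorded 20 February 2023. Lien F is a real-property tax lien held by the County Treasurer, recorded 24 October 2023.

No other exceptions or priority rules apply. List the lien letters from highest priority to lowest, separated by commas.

E, A, C, F, B, D

Effective dates: A is treated as recorded 21 December 2021, the work-commencement date.
F is a real-property tax lien and takes priority over every other lien.
Remaining liens by effective date: A (21 December 2021), C (15 April 2022), E (20 February 2023), B (18 December 2023), D (6 January 2024).
F is senior to E before the subordination, so the two trade places.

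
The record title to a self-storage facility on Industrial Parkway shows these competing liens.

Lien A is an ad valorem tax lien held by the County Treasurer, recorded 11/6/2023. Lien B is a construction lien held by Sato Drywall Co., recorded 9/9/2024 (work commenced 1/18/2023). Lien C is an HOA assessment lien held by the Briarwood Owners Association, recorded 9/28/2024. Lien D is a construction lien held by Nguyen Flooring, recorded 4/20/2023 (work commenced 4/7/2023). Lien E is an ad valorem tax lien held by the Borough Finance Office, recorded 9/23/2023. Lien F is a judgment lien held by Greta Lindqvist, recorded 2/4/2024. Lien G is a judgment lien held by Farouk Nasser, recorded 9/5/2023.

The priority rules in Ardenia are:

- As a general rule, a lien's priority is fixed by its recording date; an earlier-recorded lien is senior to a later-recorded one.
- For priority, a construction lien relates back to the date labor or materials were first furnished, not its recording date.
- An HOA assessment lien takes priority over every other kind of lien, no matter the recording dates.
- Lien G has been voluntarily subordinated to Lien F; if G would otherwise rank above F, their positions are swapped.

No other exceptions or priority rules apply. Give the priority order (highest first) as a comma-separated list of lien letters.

Adjusting effective dates: B relates back to 1/18/2023 (work commenced); D's effective date is 4/7/2023, when work began.
C is an HOA assessment lien and takes priority over every other lien.
Among the remaining liens, by effective date: B (1/18/2023), D (4/7/2023), G (9/5/2023), E (9/23/2023), A (11/6/2023), F (2/4/2024).
The subordination applies — G was senior to F — so G and F swap.

C, B, D, F, E, A, G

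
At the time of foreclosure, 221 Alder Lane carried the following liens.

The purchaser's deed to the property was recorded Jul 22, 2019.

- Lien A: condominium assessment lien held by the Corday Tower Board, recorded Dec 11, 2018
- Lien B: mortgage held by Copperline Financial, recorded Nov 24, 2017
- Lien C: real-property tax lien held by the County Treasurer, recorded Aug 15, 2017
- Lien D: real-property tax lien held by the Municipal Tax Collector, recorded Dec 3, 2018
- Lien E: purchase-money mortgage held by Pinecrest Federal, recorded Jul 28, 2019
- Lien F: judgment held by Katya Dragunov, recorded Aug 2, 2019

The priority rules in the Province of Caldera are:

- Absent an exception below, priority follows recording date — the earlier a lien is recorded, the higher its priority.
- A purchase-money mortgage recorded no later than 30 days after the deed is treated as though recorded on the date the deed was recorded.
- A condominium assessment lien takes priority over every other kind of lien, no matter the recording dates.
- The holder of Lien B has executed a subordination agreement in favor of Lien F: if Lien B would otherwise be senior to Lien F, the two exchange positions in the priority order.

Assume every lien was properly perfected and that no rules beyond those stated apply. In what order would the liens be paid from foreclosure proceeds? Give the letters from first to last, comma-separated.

A, C, F, D, E, B

Effective dates: E was recorded within the 30-day window, so its effective date is the deed date Jul 22, 2019.
As a condominium assessment lien, A is senior to every other lien.
Remaining liens by effective date: C (Aug 15, 2017), B (Nov 24, 2017), D (Dec 3, 2018), E (Jul 22, 2019), F (Aug 2, 2019).
B is senior to F before the subordination, so the two trade places.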